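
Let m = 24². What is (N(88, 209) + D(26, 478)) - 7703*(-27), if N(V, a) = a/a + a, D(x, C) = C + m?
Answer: 209245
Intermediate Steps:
m = 576
D(x, C) = 576 + C (D(x, C) = C + 576 = 576 + C)
N(V, a) = 1 + a
(N(88, 209) + D(26, 478)) - 7703*(-27) = ((1 + 209) + (576 + 478)) - 7703*(-27) = (210 + 1054) + 207981 = 1264 + 207981 = 209245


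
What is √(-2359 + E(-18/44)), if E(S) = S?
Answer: I*√1141954/22 ≈ 48.574*I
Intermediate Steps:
√(-2359 + E(-18/44)) = √(-2359 - 18/44) = √(-2359 - 18*1/44) = √(-2359 - 9/22) = √(-51907/22) = I*√1141954/22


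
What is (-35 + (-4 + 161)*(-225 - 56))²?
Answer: 1949399104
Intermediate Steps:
(-35 + (-4 + 161)*(-225 - 56))² = (-35 + 157*(-281))² = (-35 - 44117)² = (-44152)² = 1949399104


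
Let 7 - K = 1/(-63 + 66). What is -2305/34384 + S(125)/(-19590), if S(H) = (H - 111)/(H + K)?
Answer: -2972941563/44344185200 ≈ -0.067042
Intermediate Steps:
K = 20/3 (K = 7 - 1/(-63 + 66) = 7 - 1/3 = 20/3 ≈ 6.6667)
S(H) = (-111 + H)/(20/3 + H) (S(H) = (H - 111)/(H + 20/3) = (-111 + H)/(20/3 + H))
-2305/34384 + S(125)/(-19590) = -2305/34384 + (3*(-111 + 125)/(20 + 3*125))/(-19590) = -2305*1/34384 + (3*14/(20 + 375))*(-1/19590) = -2305/34384 + (3*14/395)*(-1/19590) = -2305/34384 + (3*(1/395)*14)*(-1/19590) = -2305/34384 + (42/395)*(-1/19590) = -2305/34384 - 7/1289675 = -2972941563/44344185200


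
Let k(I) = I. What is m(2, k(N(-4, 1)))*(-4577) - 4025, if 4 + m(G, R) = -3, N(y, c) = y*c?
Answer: 28014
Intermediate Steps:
N(y, c) = c*y
m(G, R) = -7 (m(G, R) = -4 - 3 = -7)
m(2, k(N(-4, 1)))*(-4577) - 4025 = -7*(-4577) - 4025 = 32039 - 4025 = 28014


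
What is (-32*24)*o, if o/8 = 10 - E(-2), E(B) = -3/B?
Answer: -52224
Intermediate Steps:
o = 68 (o = 8*(10 - (-3)/(-2)) = 8*(10 - (-3)*(-1)/2) = 8*(10 - 1*3/2) = 8*(10 - 3/2) = 8*(17/2) = 68)
(-32*24)*o = -32*24*68 = -768*68 = -52224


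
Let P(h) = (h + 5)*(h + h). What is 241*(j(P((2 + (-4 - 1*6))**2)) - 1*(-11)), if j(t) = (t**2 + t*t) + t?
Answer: 37600167131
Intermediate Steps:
P(h) = 2*h*(5 + h) (P(h) = (5 + h)*(2*h) = 2*h*(5 + h))
j(t) = t + 2*t**2 (j(t) = (t**2 + t**2) + t = 2*t**2 + t = t + 2*t**2)
241*(j(P((2 + (-4 - 1*6))**2)) - 1*(-11)) = 241*((2*(2 + (-4 - 1*6))**2*(5 + (2 + (-4 - 1*6))**2))*(1 + 2*(2*(2 + (-4 - 1*6))**2*(5 + (2 + (-4 - 1*6))**2))) - 1*(-11)) = 241*((2*(2 + (-4 - 6))**2*(5 + (2 + (-4 - 6))**2))*(1 + 2*(2*(2 + (-4 - 6))**2*(5 + (2 + (-4 - 6))**2))) + 11) = 241*((2*(2 - 10)**2*(5 + (2 - 10)**2))*(1 + 2*(2*(2 - 10)**2*(5 + (2 - 10)**2))) + 11) = 241*((2*(-8)**2*(5 + (-8)**2))*(1 + 2*(2*(-8)**2*(5 + (-8)**2))) + 11) = 241*((2*64*(5 + 64))*(1 + 2*(2*64*(5 + 64))) + 11) = 241*((2*64*69)*(1 + 2*(2*64*69)) + 11) = 241*(8832*(1 + 2*8832) + 11) = 241*(8832*(1 + 17664) + 11) = 241*(8832*17665 + 11) = 241*(156017280 + 11) = 241*156017291 = 37600167131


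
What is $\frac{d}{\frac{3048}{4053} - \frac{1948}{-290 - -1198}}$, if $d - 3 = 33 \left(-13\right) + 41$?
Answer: $\frac{23614129}{85461} \approx 276.31$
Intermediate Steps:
$d = -385$ ($d = 3 + \left(33 \left(-13\right) + 41\right) = 3 + \left(-429 + 41\right) = 3 - 388 = -385$)
$\frac{d}{\frac{3048}{4053} - \frac{1948}{-290 - -1198}} = - \frac{385}{\frac{3048}{4053} - \frac{1948}{-290 - -1198}} = - \frac{385}{3048 \cdot \frac{1}{4053} - \frac{1948}{-290 + 1198}} = - \frac{385}{\frac{1016}{1351} - \frac{1948}{908}} = - \frac{385}{\frac{1016}{1351} - \frac{487}{227}} = - \frac{385}{- \frac{427305}{306677}} = \left(-385\right) \left(- \frac{306677}{427305}\right) = \frac{23614129}{85461}$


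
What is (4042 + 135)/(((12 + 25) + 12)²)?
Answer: 4177/2401 ≈ 1.7397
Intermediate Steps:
(4042 + 135)/(((12 + 25) + 12)²) = 4177/((37 + 12)²) = 4177/(49²) = 4177/2401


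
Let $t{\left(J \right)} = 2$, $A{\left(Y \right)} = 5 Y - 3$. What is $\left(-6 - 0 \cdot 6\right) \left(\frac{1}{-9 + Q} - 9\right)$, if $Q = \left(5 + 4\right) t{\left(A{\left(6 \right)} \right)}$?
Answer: $\frac{160}{3} \approx 53.333$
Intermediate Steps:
$A{\left(Y \right)} = -3 + 5 Y$
$Q = 18$ ($Q = \left(5 + 4\right) 2 = 9 \cdot 2 = 18$)
$\left(-6 - 0 \cdot 6\right) \left(\frac{1}{-9 + Q} - 9\right) = \left(-6 - 0 \cdot 6\right) \left(\frac{1}{-9 + 18} - 9\right) = \left(-6 - 0\right) \left(\frac{1}{9} - 9\right) = \left(-6 + 0\right) \left(\frac{1}{9} - 9\right) = \left(-6\right) \left(- \frac{80}{9}\right) = \frac{160}{3}$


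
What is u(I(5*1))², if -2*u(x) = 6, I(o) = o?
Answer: 9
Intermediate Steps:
u(x) = -3 (u(x) = -½*6 = -3)
u(I(5*1))² = (-3)² = 9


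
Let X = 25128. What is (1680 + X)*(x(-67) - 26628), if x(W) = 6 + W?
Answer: -715478712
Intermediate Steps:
(1680 + X)*(x(-67) - 26628) = (1680 + 25128)*((6 - 67) - 26628) = 26808*(-61 - 26628) = 26808*(-26689) = -715478712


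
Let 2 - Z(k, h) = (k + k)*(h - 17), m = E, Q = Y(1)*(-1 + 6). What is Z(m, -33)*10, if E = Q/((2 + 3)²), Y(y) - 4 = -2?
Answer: 420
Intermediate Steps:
Y(y) = 2 (Y(y) = 4 - 2 = 2)
Q = 10 (Q = 2*(-1 + 6) = 2*5 = 10)
E = ⅖ (E = 10/((2 + 3)²) = 10/(5²) = 10/25 = 10*(1/25) = ⅖ ≈ 0.40000)
m = ⅖ ≈ 0.40000
Z(k, h) = 2 - 2*k*(-17 + h) (Z(k, h) = 2 - (k + k)*(h - 17) = 2 - 2*k*(-17 + h))
Z(m, -33)*10 = (2 + 34*(⅖) - 2*(-33)*⅖)*10 = (2 + 68/5 + 132/5)*10 = 42*10 = 420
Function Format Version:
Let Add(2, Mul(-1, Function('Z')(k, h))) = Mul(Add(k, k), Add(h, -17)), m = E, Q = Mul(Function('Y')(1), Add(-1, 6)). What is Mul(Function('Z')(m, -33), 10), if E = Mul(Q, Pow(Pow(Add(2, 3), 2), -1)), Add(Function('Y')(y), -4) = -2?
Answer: 420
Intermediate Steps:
Function('Y')(y) = 2 (Function('Y')(y) = Add(4, -2) = 2)
Q = 10 (Q = Mul(2, Add(-1, 6)) = Mul(2, 5) = 10)
E = Rational(2, 5) (E = Mul(10, Pow(Pow(Add(2, 3), 2), -1)) = Mul(10, Pow(Pow(5, 2), -1)) = Mul(10, Pow(25, -1)) = Mul(10, Rational(1, 25)) = Rational(2, 5) ≈ 0.40000)
m = Rational(2, 5) ≈ 0.40000
Function('Z')(k, h) = Add(2, Mul(-2, k, Add(-17, h))) (Function('Z')(k, h) = Add(2, Mul(-1, Mul(Add(k, k), Add(h, -17)))) = Add(2, Mul(-1, Mul(Mul(2, k), Add(-17, h)))) = Add(2, Mul(-1, Mul(2, k, Add(-17, h)))) = Add(2, Mul(-2, k, Add(-17, h))))
Mul(Function('Z')(m, -33), 10) = Mul(Add(2, Mul(34, Rational(2, 5)), Mul(-2, -33, Rational(2, 5))), 10) = Mul(Add(2, Rational(68, 5), Rational(132, 5)), 10) = Mul(42, 10) = 420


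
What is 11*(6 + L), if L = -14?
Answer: -88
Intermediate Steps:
11*(6 + L) = 11*(6 - 14) = 11*(-8) = -88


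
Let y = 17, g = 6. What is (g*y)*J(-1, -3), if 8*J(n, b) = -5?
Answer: -255/4 ≈ -63.750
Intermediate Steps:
J(n, b) = -5/8 (J(n, b) = (⅛)*(-5) = -5/8)
(g*y)*J(-1, -3) = (6*17)*(-5/8) = 102*(-5/8) = -255/4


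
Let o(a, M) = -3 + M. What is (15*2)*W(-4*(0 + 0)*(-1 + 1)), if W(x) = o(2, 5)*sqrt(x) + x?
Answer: 0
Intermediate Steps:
W(x) = x + 2*sqrt(x) (W(x) = (-3 + 5)*sqrt(x) + x = 2*sqrt(x) + x = x + 2*sqrt(x))
(15*2)*W(-4*(0 + 0)*(-1 + 1)) = (15*2)*(-4*(0 + 0)*(-1 + 1) + 2*sqrt(-4*(0 + 0)*(-1 + 1))) = 30*(-0*0 + 2*sqrt(-0*0)) = 30*(-4*0 + 2*sqrt(-4*0)) = 30*(0 + 2*sqrt(0)) = 30*(0 + 2*0) = 30*(0 + 0) = 30*0 = 0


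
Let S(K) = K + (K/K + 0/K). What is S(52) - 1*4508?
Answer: -4455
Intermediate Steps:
S(K) = 1 + K (S(K) = K + (1 + 0) = K + 1 = 1 + K)
S(52) - 1*4508 = (1 + 52) - 1*4508 = 53 - 4508 = -4455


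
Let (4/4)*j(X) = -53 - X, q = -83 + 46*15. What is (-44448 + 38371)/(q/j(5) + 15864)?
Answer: -352466/919505 ≈ -0.38332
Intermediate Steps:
q = 607 (q = -83 + 690 = 607)
j(X) = -53 - X
(-44448 + 38371)/(q/j(5) + 15864) = (-44448 + 38371)/(607/(-53 - 1*5) + 15864) = -6077/(607/(-53 - 5) + 15864) = -6077/(607/(-58) + 15864) = -6077/(607*(-1/58) + 15864) = -6077/(-607/58 + 15864) = -6077/919505/58 = -6077*58/919505 = -352466/919505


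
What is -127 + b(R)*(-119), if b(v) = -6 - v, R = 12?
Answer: 2015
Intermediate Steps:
-127 + b(R)*(-119) = -127 + (-6 - 1*12)*(-119) = -127 + (-6 - 12)*(-119) = -127 - 18*(-119) = -127 + 2142 = 2015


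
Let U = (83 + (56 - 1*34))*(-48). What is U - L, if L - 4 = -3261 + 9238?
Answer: -11021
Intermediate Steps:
U = -5040 (U = (83 + (56 - 34))*(-48) = (83 + 22)*(-48) = 105*(-48) = -5040)
L = 5981 (L = 4 + (-3261 + 9238) = 4 + 5977 = 5981)
U - L = -5040 - 1*5981 = -5040 - 5981 = -11021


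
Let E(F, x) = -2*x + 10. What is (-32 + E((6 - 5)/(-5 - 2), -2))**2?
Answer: 324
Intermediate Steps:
E(F, x) = 10 - 2*x
(-32 + E((6 - 5)/(-5 - 2), -2))**2 = (-32 + (10 - 2*(-2)))**2 = (-32 + (10 + 4))**2 = (-32 + 14)**2 = (-18)**2 = 324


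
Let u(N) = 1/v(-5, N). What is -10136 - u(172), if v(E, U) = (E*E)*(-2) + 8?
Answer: -425711/42 ≈ -10136.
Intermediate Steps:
v(E, U) = 8 - 2*E**2 (v(E, U) = E**2*(-2) + 8 = -2*E**2 + 8 = 8 - 2*E**2)
u(N) = -1/42 (u(N) = 1/(8 - 2*(-5)**2) = 1/(8 - 2*25) = 1/(8 - 50) = 1/(-42) = -1/42)
-10136 - u(172) = -10136 - 1*(-1/42) = -10136 + 1/42 = -425711/42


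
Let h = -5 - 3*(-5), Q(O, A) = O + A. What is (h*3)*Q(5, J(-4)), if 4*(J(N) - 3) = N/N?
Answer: 495/2 ≈ 247.50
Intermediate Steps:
J(N) = 13/4 (J(N) = 3 + (N/N)/4 = 3 + (¼)*1 = 3 + ¼ = 13/4)
Q(O, A) = A + O
h = 10 (h = -5 + 15 = 10)
(h*3)*Q(5, J(-4)) = (10*3)*(13/4 + 5) = 30*(33/4) = 495/2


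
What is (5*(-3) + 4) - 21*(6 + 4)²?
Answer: -2111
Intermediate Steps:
(5*(-3) + 4) - 21*(6 + 4)² = (-15 + 4) - 21*10² = -11 - 21*100 = -11 - 2100 = -2111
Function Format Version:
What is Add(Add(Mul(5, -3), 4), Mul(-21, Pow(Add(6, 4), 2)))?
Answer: -2111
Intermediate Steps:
Add(Add(Mul(5, -3), 4), Mul(-21, Pow(Add(6, 4), 2))) = Add(Add(-15, 4), Mul(-21, Pow(10, 2))) = Add(-11, Mul(-21, 100)) = Add(-11, -2100) = -2111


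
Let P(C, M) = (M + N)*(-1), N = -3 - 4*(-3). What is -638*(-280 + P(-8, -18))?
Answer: 172898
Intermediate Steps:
N = 9 (N = -3 + 12 = 9)
P(C, M) = -9 - M (P(C, M) = (M + 9)*(-1) = (9 + M)*(-1) = -9 - M)
-638*(-280 + P(-8, -18)) = -638*(-280 + (-9 - 1*(-18))) = -638*(-280 + (-9 + 18)) = -638*(-280 + 9) = -638*(-271) = 172898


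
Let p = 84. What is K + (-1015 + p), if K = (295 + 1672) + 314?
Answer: 1350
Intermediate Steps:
K = 2281 (K = 1967 + 314 = 2281)
K + (-1015 + p) = 2281 + (-1015 + 84) = 2281 - 931 = 1350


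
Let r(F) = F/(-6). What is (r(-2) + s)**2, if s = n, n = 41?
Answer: 15376/9 ≈ 1708.4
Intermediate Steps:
s = 41
r(F) = -F/6 (r(F) = F*(-1/6) = -F/6)
(r(-2) + s)**2 = (-1/6*(-2) + 41)**2 = (1/3 + 41)**2 = (124/3)**2 = 15376/9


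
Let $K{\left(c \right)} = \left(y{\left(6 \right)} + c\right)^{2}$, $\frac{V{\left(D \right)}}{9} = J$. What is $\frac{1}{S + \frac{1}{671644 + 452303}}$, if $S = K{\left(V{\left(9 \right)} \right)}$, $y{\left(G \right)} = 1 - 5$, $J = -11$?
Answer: $\frac{1123947}{11923953724} \approx 9.426 \cdot 10^{-5}$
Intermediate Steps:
$y{\left(G \right)} = -4$
$V{\left(D \right)} = -99$ ($V{\left(D \right)} = 9 \left(-11\right) = -99$)
$K{\left(c \right)} = \left(-4 + c\right)^{2}$
$S = 10609$ ($S = \left(-4 - 99\right)^{2} = \left(-103\right)^{2} = 10609$)
$\frac{1}{S + \frac{1}{671644 + 452303}} = \frac{1}{10609 + \frac{1}{671644 + 452303}} = \frac{1}{10609 + \frac{1}{1123947}} = \frac{1}{\frac{11923953724}{1123947}} = \frac{1123947}{11923953724}$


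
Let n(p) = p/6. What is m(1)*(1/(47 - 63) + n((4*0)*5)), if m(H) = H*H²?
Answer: -1/16 ≈ -0.062500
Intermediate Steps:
n(p) = p/6 (n(p) = p*(⅙) = p/6)
m(H) = H³
m(1)*(1/(47 - 63) + n((4*0)*5)) = 1³*(1/(47 - 63) + ((4*0)*5)/6) = 1*(1/(-16) + (0*5)/6) = 1*(-1/16 + (⅙)*0) = 1*(-1/16 + 0) = 1*(-1/16) = -1/16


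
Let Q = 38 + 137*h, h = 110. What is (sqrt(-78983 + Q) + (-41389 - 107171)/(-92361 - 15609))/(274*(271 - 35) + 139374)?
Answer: 2476/367166381 + 5*I*sqrt(2555)/204038 ≈ 6.7435e-6 + 0.0012387*I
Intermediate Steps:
Q = 15108 (Q = 38 + 137*110 = 38 + 15070 = 15108)
(sqrt(-78983 + Q) + (-41389 - 107171)/(-92361 - 15609))/(274*(271 - 35) + 139374) = (sqrt(-78983 + 15108) + (-41389 - 107171)/(-92361 - 15609))/(274*(271 - 35) + 139374) = (sqrt(-63875) - 148560/(-107970))/(274*236 + 139374) = (5*I*sqrt(2555) - 148560*(-1/107970))/(64664 + 139374) = (5*I*sqrt(2555) + 4952/3599)/204038 = (4952/3599 + 5*I*sqrt(2555))*(1/204038) = 2476/367166381 + 5*I*sqrt(2555)/204038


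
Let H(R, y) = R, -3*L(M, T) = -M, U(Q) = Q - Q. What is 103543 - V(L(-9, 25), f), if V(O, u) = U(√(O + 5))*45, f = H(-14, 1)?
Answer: 103543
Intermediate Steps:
U(Q) = 0
L(M, T) = M/3 (L(M, T) = -(-1)*M/3 = M/3)
f = -14
V(O, u) = 0 (V(O, u) = 0*45 = 0)
103543 - V(L(-9, 25), f) = 103543 - 1*0 = 103543 + 0 = 103543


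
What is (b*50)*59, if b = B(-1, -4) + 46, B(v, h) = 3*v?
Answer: 126850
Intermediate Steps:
b = 43 (b = 3*(-1) + 46 = -3 + 46 = 43)
(b*50)*59 = (43*50)*59 = 2150*59 = 126850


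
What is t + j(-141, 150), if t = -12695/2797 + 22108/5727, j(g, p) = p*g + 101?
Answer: -337182569720/16018419 ≈ -21050.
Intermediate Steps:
j(g, p) = 101 + g*p (j(g, p) = g*p + 101 = 101 + g*p)
t = -10868189/16018419 (t = -12695*1/2797 + 22108*(1/5727) = -12695/2797 + 22108/5727 = -10868189/16018419 ≈ -0.67848)
t + j(-141, 150) = -10868189/16018419 + (101 - 141*150) = -10868189/16018419 + (101 - 21150) = -10868189/16018419 - 21049 = -337182569720/16018419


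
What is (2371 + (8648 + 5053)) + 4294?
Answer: 20366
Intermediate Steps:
(2371 + (8648 + 5053)) + 4294 = (2371 + 13701) + 4294 = 16072 + 4294 = 20366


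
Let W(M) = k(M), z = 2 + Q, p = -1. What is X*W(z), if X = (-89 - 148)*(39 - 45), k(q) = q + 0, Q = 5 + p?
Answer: 8532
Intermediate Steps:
Q = 4 (Q = 5 - 1 = 4)
k(q) = q
z = 6 (z = 2 + 4 = 6)
W(M) = M
X = 1422 (X = -237*(-6) = 1422)
X*W(z) = 1422*6 = 8532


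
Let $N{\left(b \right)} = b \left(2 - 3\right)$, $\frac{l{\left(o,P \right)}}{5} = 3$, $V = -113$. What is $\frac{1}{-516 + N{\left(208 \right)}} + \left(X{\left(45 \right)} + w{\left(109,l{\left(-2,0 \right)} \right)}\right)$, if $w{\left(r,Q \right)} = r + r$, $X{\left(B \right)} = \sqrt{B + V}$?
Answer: $\frac{157831}{724} + 2 i \sqrt{17} \approx 218.0 + 8.2462 i$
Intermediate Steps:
$l{\left(o,P \right)} = 15$ ($l{\left(o,P \right)} = 5 \cdot 3 = 15$)
$X{\left(B \right)} = \sqrt{-113 + B}$ ($X{\left(B \right)} = \sqrt{B - 113} = \sqrt{-113 + B}$)
$w{\left(r,Q \right)} = 2 r$
$N{\left(b \right)} = - b$ ($N{\left(b \right)} = b \left(-1\right) = - b$)
$\frac{1}{-516 + N{\left(208 \right)}} + \left(X{\left(45 \right)} + w{\left(109,l{\left(-2,0 \right)} \right)}\right) = \frac{1}{-516 - 208} + \left(\sqrt{-113 + 45} + 2 \cdot 109\right) = \frac{1}{-516 - 208} + \left(\sqrt{-68} + 218\right) = \frac{1}{-724} + \left(2 i \sqrt{17} + 218\right) = - \frac{1}{724} + \left(218 + 2 i \sqrt{17}\right) = \frac{157831}{724} + 2 i \sqrt{17}$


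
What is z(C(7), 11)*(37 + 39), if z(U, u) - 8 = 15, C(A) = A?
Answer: 1748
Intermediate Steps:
z(U, u) = 23 (z(U, u) = 8 + 15 = 23)
z(C(7), 11)*(37 + 39) = 23*(37 + 39) = 23*76 = 1748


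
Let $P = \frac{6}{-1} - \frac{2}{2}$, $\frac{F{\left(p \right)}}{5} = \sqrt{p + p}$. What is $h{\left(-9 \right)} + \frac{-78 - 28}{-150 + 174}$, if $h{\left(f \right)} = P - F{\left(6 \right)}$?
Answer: $- \frac{137}{12} - 10 \sqrt{3} \approx -28.737$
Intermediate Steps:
$F{\left(p \right)} = 5 \sqrt{2} \sqrt{p}$ ($F{\left(p \right)} = 5 \sqrt{p + p} = 5 \sqrt{2 p} = 5 \sqrt{2} \sqrt{p}$)
$P = -7$ ($P = 6 \left(-1\right) - 1 = -6 - 1 = -7$)
$h{\left(f \right)} = -7 - 10 \sqrt{3}$ ($h{\left(f \right)} = -7 - 5 \sqrt{2} \sqrt{6} = -7 - 10 \sqrt{3}$)
$h{\left(-9 \right)} + \frac{-78 - 28}{-150 + 174} = \left(-7 - 10 \sqrt{3}\right) + \frac{-78 - 28}{-150 + 174} = \left(-7 - 10 \sqrt{3}\right) - \frac{106}{24} = \left(-7 - 10 \sqrt{3}\right) - \frac{53}{12} = - \frac{137}{12} - 10 \sqrt{3}$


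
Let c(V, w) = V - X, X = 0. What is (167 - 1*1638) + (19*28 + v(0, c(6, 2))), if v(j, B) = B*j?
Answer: -939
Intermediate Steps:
c(V, w) = V (c(V, w) = V - 1*0 = V + 0 = V)
(167 - 1*1638) + (19*28 + v(0, c(6, 2))) = (167 - 1*1638) + (19*28 + 6*0) = (167 - 1638) + (532 + 0) = -1471 + 532 = -939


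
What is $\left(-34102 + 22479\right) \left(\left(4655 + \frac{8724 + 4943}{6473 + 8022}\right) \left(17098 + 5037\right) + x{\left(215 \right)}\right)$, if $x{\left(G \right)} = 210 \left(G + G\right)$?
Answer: $- \frac{3475633565558832}{2899} \approx -1.1989 \cdot 10^{12}$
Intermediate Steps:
$x{\left(G \right)} = 420 G$ ($x{\left(G \right)} = 210 \cdot 2 G = 420 G$)
$\left(-34102 + 22479\right) \left(\left(4655 + \frac{8724 + 4943}{6473 + 8022}\right) \left(17098 + 5037\right) + x{\left(215 \right)}\right) = \left(-34102 + 22479\right) \left(\left(4655 + \frac{8724 + 4943}{6473 + 8022}\right) \left(17098 + 5037\right) + 420 \cdot 215\right) = - 11623 \left(\left(4655 + \frac{13667}{14495}\right) 22135 + 90300\right) = - 11623 \left(\frac{67487892}{14495} \cdot 22135 + 90300\right) = - 11623 \left(\frac{298768897884}{2899} + 90300\right) = \left(-11623\right) \frac{299030677584}{2899} = - \frac{3475633565558832}{2899}$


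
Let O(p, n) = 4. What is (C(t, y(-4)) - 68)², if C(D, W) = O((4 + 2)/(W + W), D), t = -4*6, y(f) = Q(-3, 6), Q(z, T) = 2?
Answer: 4096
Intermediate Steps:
y(f) = 2
t = -24
C(D, W) = 4
(C(t, y(-4)) - 68)² = (4 - 68)² = (-64)² = 4096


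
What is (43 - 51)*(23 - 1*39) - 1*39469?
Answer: -39341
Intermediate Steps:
(43 - 51)*(23 - 1*39) - 1*39469 = -8*(23 - 39) - 39469 = -8*(-16) - 39469 = 128 - 39469 = -39341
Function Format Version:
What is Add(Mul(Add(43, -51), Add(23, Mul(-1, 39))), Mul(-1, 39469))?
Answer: -39341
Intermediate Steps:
Add(Mul(Add(43, -51), Add(23, Mul(-1, 39))), Mul(-1, 39469)) = Add(Mul(-8, Add(23, -39)), -39469) = Add(Mul(-8, -16), -39469) = Add(128, -39469) = -39341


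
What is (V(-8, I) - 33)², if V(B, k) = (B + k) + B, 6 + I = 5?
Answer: 2500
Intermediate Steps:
I = -1 (I = -6 + 5 = -1)
V(B, k) = k + 2*B
(V(-8, I) - 33)² = ((-1 + 2*(-8)) - 33)² = ((-1 - 16) - 33)² = (-17 - 33)² = (-50)² = 2500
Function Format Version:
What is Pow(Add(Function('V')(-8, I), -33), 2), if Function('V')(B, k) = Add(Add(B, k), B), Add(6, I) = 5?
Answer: 2500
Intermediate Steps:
I = -1 (I = Add(-6, 5) = -1)
Function('V')(B, k) = Add(k, Mul(2, B))
Pow(Add(Function('V')(-8, I), -33), 2) = Pow(Add(Add(-1, Mul(2, -8)), -33), 2) = Pow(Add(Add(-1, -16), -33), 2) = Pow(Add(-17, -33), 2) = Pow(-50, 2) = 2500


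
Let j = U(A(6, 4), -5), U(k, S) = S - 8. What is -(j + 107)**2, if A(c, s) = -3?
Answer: -8836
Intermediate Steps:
U(k, S) = -8 + S
j = -13 (j = -8 - 5 = -13)
-(j + 107)**2 = -(-13 + 107)**2 = -1*94**2 = -1*8836 = -8836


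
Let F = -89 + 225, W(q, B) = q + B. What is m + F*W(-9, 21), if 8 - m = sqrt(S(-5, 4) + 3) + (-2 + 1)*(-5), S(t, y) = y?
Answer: 1635 - sqrt(7) ≈ 1632.4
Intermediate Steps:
W(q, B) = B + q
F = 136
m = 3 - sqrt(7) (m = 8 - (sqrt(4 + 3) + (-2 + 1)*(-5)) = 8 - (sqrt(7) - 1*(-5)) = 8 - (sqrt(7) + 5) = 8 - (5 + sqrt(7)) = 8 + (-5 - sqrt(7)) = 3 - sqrt(7) ≈ 0.35425)
m + F*W(-9, 21) = (3 - sqrt(7)) + 136*(21 - 9) = (3 - sqrt(7)) + 136*12 = (3 - sqrt(7)) + 1632 = 1635 - sqrt(7)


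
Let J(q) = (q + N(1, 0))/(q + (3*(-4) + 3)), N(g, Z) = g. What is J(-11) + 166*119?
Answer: 39509/2 ≈ 19755.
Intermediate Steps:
J(q) = (1 + q)/(-9 + q) (J(q) = (q + 1)/(q + (3*(-4) + 3)) = (1 + q)/(q + (-12 + 3)) = (1 + q)/(q - 9) = (1 + q)/(-9 + q))
J(-11) + 166*119 = (1 - 11)/(-9 - 11) + 166*119 = -10/(-20) + 19754 = -1/20*(-10) + 19754 = ½ + 19754 = 39509/2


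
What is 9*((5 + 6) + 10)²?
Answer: 3969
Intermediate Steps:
9*((5 + 6) + 10)² = 9*(11 + 10)² = 9*21² = 9*441 = 3969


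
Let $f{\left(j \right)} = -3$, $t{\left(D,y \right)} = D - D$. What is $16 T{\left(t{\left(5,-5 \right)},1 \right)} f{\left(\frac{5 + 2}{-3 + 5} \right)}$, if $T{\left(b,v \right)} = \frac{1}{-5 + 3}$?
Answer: $24$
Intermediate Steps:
$t{\left(D,y \right)} = 0$
$T{\left(b,v \right)} = - \frac{1}{2}$ ($T{\left(b,v \right)} = \frac{1}{-2} = - \frac{1}{2}$)
$16 T{\left(t{\left(5,-5 \right)},1 \right)} f{\left(\frac{5 + 2}{-3 + 5} \right)} = 16 \left(\left(- \frac{1}{2}\right) \left(-3\right)\right) = 16 \cdot \frac{3}{2} = 24$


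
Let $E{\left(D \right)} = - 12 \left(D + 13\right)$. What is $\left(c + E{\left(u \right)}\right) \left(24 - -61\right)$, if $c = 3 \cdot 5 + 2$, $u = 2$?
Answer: $-13855$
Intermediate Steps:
$E{\left(D \right)} = -156 - 12 D$ ($E{\left(D \right)} = - 12 \left(13 + D\right) = -156 - 12 D$)
$c = 17$ ($c = 15 + 2 = 17$)
$\left(c + E{\left(u \right)}\right) \left(24 - -61\right) = \left(17 - 180\right) \left(24 - -61\right) = \left(17 - 180\right) \left(24 + 61\right) = \left(17 - 180\right) 85 = \left(-163\right) 85 = -13855$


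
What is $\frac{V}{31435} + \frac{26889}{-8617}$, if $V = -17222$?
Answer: $- \frac{993657689}{270875395} \approx -3.6683$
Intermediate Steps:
$\frac{V}{31435} + \frac{26889}{-8617} = - \frac{17222}{31435} + \frac{26889}{-8617} = \left(-17222\right) \frac{1}{31435} + 26889 \left(- \frac{1}{8617}\right) = - \frac{17222}{31435} - \frac{26889}{8617} = - \frac{993657689}{270875395}$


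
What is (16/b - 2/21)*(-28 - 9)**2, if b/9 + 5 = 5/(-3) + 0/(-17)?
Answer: -52022/105 ≈ -495.45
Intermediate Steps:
b = -60 (b = -45 + 9*(5/(-3) + 0/(-17)) = -45 + 9*(5*(-1/3) + 0*(-1/17)) = -45 + 9*(-5/3 + 0) = -45 + 9*(-5/3) = -45 - 15 = -60)
(16/b - 2/21)*(-28 - 9)**2 = (16/(-60) - 2/21)*(-28 - 9)**2 = (16*(-1/60) - 2*1/21)*(-37)**2 = (-4/15 - 2/21)*1369 = -38/105*1369 = -52022/105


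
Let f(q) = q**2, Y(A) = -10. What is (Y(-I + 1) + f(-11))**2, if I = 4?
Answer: 12321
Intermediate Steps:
(Y(-I + 1) + f(-11))**2 = (-10 + (-11)**2)**2 = (-10 + 121)**2 = 111**2 = 12321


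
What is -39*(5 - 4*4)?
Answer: 429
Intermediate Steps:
-39*(5 - 4*4) = -39*(5 - 16) = -39*(-11) = 429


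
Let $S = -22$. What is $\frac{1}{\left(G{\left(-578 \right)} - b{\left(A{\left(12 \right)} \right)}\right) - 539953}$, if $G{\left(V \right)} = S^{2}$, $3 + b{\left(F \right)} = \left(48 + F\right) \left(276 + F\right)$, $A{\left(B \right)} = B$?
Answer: $- \frac{1}{556746} \approx -1.7962 \cdot 10^{-6}$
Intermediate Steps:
$b{\left(F \right)} = -3 + \left(48 + F\right) \left(276 + F\right)$
$G{\left(V \right)} = 484$ ($G{\left(V \right)} = \left(-22\right)^{2} = 484$)
$\frac{1}{\left(G{\left(-578 \right)} - b{\left(A{\left(12 \right)} \right)}\right) - 539953} = \frac{1}{\left(484 - \left(13245 + 12^{2} + 324 \cdot 12\right)\right) - 539953} = \frac{1}{\left(484 - \left(13245 + 144 + 3888\right)\right) - 539953} = \frac{1}{\left(484 - 17277\right) - 539953} = \frac{1}{-16793 - 539953} = \frac{1}{-556746} = - \frac{1}{556746}$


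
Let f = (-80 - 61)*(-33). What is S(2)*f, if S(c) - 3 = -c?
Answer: 4653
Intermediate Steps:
S(c) = 3 - c
f = 4653 (f = -141*(-33) = 4653)
S(2)*f = (3 - 1*2)*4653 = (3 - 2)*4653 = 1*4653 = 4653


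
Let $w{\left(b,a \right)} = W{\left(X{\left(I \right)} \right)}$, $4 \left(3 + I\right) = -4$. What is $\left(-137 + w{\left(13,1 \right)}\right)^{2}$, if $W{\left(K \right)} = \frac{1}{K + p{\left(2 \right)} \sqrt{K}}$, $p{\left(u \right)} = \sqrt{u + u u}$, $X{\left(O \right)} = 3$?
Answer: $\frac{56582}{3} - \frac{824 \sqrt{2}}{9} \approx 18731.0$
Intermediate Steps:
$I = -4$ ($I = -3 + \frac{1}{4} \left(-4\right) = -3 - 1 = -4$)
$p{\left(u \right)} = \sqrt{u + u^{2}}$
$W{\left(K \right)} = \frac{1}{K + \sqrt{6} \sqrt{K}}$ ($W{\left(K \right)} = \frac{1}{K + \sqrt{2 \left(1 + 2\right)} \sqrt{K}} = \frac{1}{K + \sqrt{2 \cdot 3} \sqrt{K}} = \frac{1}{K + \sqrt{6} \sqrt{K}}$)
$w{\left(b,a \right)} = \frac{1}{3 + 3 \sqrt{2}}$ ($w{\left(b,a \right)} = \frac{1}{3 + \sqrt{6} \sqrt{3}} = \frac{1}{3 + 3 \sqrt{2}}$)
$\left(-137 + w{\left(13,1 \right)}\right)^{2} = \left(-137 - \left(\frac{1}{3} - \frac{\sqrt{2}}{3}\right)\right)^{2} = \left(- \frac{412}{3} + \frac{\sqrt{2}}{3}\right)^{2}$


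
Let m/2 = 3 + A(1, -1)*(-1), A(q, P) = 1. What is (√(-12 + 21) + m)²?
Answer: 49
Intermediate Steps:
m = 4 (m = 2*(3 + 1*(-1)) = 2*(3 - 1) = 2*2 = 4)
(√(-12 + 21) + m)² = (√(-12 + 21) + 4)² = (√9 + 4)² = (3 + 4)² = 7² = 49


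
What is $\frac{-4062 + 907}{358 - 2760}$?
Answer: $\frac{3155}{2402} \approx 1.3135$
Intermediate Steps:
$\frac{-4062 + 907}{358 - 2760} = - \frac{3155}{-2402} = \left(-3155\right) \left(- \frac{1}{2402}\right) = \frac{3155}{2402}$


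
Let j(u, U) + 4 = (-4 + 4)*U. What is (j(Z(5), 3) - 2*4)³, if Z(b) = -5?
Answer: -1728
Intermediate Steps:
j(u, U) = -4 (j(u, U) = -4 + (-4 + 4)*U = -4 + 0*U = -4 + 0 = -4)
(j(Z(5), 3) - 2*4)³ = (-4 - 2*4)³ = (-4 - 8)³ = (-12)³ = -1728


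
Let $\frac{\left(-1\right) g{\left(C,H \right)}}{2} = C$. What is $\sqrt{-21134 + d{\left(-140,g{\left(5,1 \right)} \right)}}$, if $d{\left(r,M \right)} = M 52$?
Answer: $3 i \sqrt{2406} \approx 147.15 i$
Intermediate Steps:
$g{\left(C,H \right)} = - 2 C$
$d{\left(r,M \right)} = 52 M$
$\sqrt{-21134 + d{\left(-140,g{\left(5,1 \right)} \right)}} = \sqrt{-21134 + 52 \left(\left(-2\right) 5\right)} = \sqrt{-21134 + 52 \left(-10\right)} = \sqrt{-21134 - 520} = \sqrt{-21654} = 3 i \sqrt{2406}$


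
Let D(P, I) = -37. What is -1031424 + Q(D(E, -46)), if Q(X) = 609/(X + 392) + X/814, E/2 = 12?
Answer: -8055408397/7810 ≈ -1.0314e+6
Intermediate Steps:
E = 24 (E = 2*12 = 24)
Q(X) = 609/(392 + X) + X/814 (Q(X) = 609/(392 + X) + X*(1/814) = 609/(392 + X) + X/814)
-1031424 + Q(D(E, -46)) = -1031424 + (495726 + (-37)² + 392*(-37))/(814*(392 - 37)) = -1031424 + (1/814)*(495726 + 1369 - 14504)/355 = -1031424 + (1/814)*(1/355)*482591 = -1031424 + 13043/7810 = -8055408397/7810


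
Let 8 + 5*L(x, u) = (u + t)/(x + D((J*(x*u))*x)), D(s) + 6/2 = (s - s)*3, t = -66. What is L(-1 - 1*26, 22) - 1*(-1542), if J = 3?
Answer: 115552/75 ≈ 1540.7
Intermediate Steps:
D(s) = -3 (D(s) = -3 + (s - s)*3 = -3 + 0*3 = -3 + 0 = -3)
L(x, u) = -8/5 + (-66 + u)/(5*(-3 + x)) (L(x, u) = -8/5 + ((u - 66)/(x - 3))/5 = -8/5 + ((-66 + u)/(-3 + x))/5 = -8/5 + (-66 + u)/(5*(-3 + x)))
L(-1 - 1*26, 22) - 1*(-1542) = (-42 + 22 - 8*(-1 - 1*26))/(5*(-3 + (-1 - 1*26))) - 1*(-1542) = (-42 + 22 - 8*(-1 - 26))/(5*(-3 + (-1 - 26))) + 1542 = (-42 + 22 - 8*(-27))/(5*(-3 - 27)) + 1542 = (1/5)*(-42 + 22 + 216)/(-30) + 1542 = (1/5)*(-1/30)*196 + 1542 = -98/75 + 1542 = 115552/75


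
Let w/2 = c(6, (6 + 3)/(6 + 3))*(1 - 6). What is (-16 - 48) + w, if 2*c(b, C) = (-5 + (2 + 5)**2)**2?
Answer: -9744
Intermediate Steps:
c(b, C) = 968 (c(b, C) = (-5 + (2 + 5)**2)**2/2 = (-5 + 7**2)**2/2 = (-5 + 49)**2/2 = (1/2)*44**2 = (1/2)*1936 = 968)
w = -9680 (w = 2*(968*(1 - 6)) = 2*(968*(-5)) = 2*(-4840) = -9680)
(-16 - 48) + w = (-16 - 48) - 9680 = -64 - 9680 = -9744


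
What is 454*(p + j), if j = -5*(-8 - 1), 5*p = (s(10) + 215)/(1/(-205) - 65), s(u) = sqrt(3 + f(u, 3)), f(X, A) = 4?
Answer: 134124085/6663 - 9307*sqrt(7)/6663 ≈ 20126.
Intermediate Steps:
s(u) = sqrt(7) (s(u) = sqrt(3 + 4) = sqrt(7))
p = -8815/13326 - 41*sqrt(7)/13326 (p = ((sqrt(7) + 215)/(1/(-205) - 65))/5 = ((215 + sqrt(7))/(-1/205 - 65))/5 = ((215 + sqrt(7))/(-13326/205))/5 = ((215 + sqrt(7))*(-205/13326))/5 = (-44075/13326 - 205*sqrt(7)/13326)/5 = -8815/13326 - 41*sqrt(7)/13326 ≈ -0.66963)
j = 45 (j = -5*(-9) = 45)
454*(p + j) = 454*((-8815/13326 - 41*sqrt(7)/13326) + 45) = 454*(590855/13326 - 41*sqrt(7)/13326) = 134124085/6663 - 9307*sqrt(7)/6663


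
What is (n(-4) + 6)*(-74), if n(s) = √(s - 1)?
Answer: -444 - 74*I*√5 ≈ -444.0 - 165.47*I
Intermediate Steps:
n(s) = √(-1 + s)
(n(-4) + 6)*(-74) = (√(-1 - 4) + 6)*(-74) = (√(-5) + 6)*(-74) = (I*√5 + 6)*(-74) = (6 + I*√5)*(-74) = -444 - 74*I*√5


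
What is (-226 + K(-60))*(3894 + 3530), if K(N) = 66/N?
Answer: -8429952/5 ≈ -1.6860e+6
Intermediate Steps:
(-226 + K(-60))*(3894 + 3530) = (-226 + 66/(-60))*(3894 + 3530) = (-226 + 66*(-1/60))*7424 = (-226 - 11/10)*7424 = -2271/10*7424 = -8429952/5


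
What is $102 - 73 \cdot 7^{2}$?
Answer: $-3475$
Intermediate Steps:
$102 - 73 \cdot 7^{2} = 102 - 3577 = -3475$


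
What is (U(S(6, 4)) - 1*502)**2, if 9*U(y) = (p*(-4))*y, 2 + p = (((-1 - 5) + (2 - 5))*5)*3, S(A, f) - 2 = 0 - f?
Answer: 31516996/81 ≈ 3.8910e+5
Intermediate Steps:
S(A, f) = 2 - f (S(A, f) = 2 + (0 - f) = 2 - f)
p = -137 (p = -2 + (((-1 - 5) + (2 - 5))*5)*3 = -2 + ((-6 - 3)*5)*3 = -2 - 9*5*3 = -2 - 45*3 = -2 - 135 = -137)
U(y) = 548*y/9 (U(y) = ((-137*(-4))*y)/9 = (548*y)/9 = 548*y/9)
(U(S(6, 4)) - 1*502)**2 = (548*(2 - 1*4)/9 - 1*502)**2 = (548*(2 - 4)/9 - 502)**2 = ((548/9)*(-2) - 502)**2 = (-1096/9 - 502)**2 = (-5614/9)**2 = 31516996/81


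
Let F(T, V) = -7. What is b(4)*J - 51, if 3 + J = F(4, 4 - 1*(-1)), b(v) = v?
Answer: -91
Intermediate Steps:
J = -10 (J = -3 - 7 = -10)
b(4)*J - 51 = 4*(-10) - 51 = -40 - 51 = -91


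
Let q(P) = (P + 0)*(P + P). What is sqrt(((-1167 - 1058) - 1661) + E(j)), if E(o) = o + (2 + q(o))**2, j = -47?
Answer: sqrt(19532467) ≈ 4419.6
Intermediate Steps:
q(P) = 2*P**2 (q(P) = P*(2*P) = 2*P**2)
E(o) = o + (2 + 2*o**2)**2
sqrt(((-1167 - 1058) - 1661) + E(j)) = sqrt(((-1167 - 1058) - 1661) + (-47 + 4*(1 + (-47)**2)**2)) = sqrt((-2225 - 1661) + (-47 + 4*(1 + 2209)**2)) = sqrt(-3886 + (-47 + 4*2210**2)) = sqrt(-3886 + (-47 + 4*4884100)) = sqrt(-3886 + (-47 + 19536400)) = sqrt(-3886 + 19536353) = sqrt(19532467)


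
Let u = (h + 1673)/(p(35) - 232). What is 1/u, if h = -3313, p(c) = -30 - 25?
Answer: 7/40 ≈ 0.17500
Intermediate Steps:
p(c) = -55
u = 40/7 (u = (-3313 + 1673)/(-55 - 232) = -1640/(-287) = -1640*(-1/287) = 40/7 ≈ 5.7143)
1/u = 1/(40/7) = 7/40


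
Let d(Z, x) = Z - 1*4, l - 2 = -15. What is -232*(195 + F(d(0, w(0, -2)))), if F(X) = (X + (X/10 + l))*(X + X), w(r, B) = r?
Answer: -387672/5 ≈ -77534.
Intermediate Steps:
l = -13 (l = 2 - 15 = -13)
d(Z, x) = -4 + Z (d(Z, x) = Z - 4 = -4 + Z)
F(X) = 2*X*(-13 + 11*X/10) (F(X) = (X + (X/10 - 13))*(X + X) = (X + (X/10 - 13))*(2*X) = (X + (-13 + X/10))*(2*X) = (-13 + 11*X/10)*(2*X) = 2*X*(-13 + 11*X/10))
-232*(195 + F(d(0, w(0, -2)))) = -232*(195 + (-4 + 0)*(-130 + 11*(-4 + 0))/5) = -232*(195 + (⅕)*(-4)*(-130 + 11*(-4))) = -232*(195 + (⅕)*(-4)*(-130 - 44)) = -232*(195 + (⅕)*(-4)*(-174)) = -232*(195 + 696/5) = -232*1671/5 = -387672/5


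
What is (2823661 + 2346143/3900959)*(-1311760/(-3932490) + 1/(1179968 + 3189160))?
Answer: 350720360194685302045313/372358503147432236 ≈ 9.4189e+5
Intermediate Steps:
(2823661 + 2346143/3900959)*(-1311760/(-3932490) + 1/(1179968 + 3189160)) = (2823661 + 2346143*(1/3900959))*(-1311760*(-1/3932490) + 1/4369128) = (2823661 + 2346143/3900959)*(131176/393249 + 1/4369128) = (11014988137042/3900959)*(63680569753/190906135208) = 350720360194685302045313/372358503147432236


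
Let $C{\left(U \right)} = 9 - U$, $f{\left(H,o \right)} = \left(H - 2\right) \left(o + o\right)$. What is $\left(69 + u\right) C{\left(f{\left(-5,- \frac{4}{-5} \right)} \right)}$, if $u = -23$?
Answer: $\frac{4646}{5} \approx 929.2$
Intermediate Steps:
$f{\left(H,o \right)} = 2 o \left(-2 + H\right)$ ($f{\left(H,o \right)} = \left(-2 + H\right) 2 o = 2 o \left(-2 + H\right)$)
$\left(69 + u\right) C{\left(f{\left(-5,- \frac{4}{-5} \right)} \right)} = \left(69 - 23\right) \left(9 - 2 \left(- \frac{4}{-5}\right) \left(-2 - 5\right)\right) = 46 \left(9 - 2 \left(\left(-4\right) \left(- \frac{1}{5}\right)\right) \left(-7\right)\right) = 46 \left(9 - 2 \cdot \frac{4}{5} \left(-7\right)\right) = 46 \left(9 - - \frac{56}{5}\right) = 46 \left(9 + \frac{56}{5}\right) = 46 \cdot \frac{101}{5} = \frac{4646}{5}$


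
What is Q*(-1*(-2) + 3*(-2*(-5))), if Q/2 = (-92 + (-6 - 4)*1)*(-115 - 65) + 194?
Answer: 1187456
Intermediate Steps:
Q = 37108 (Q = 2*((-92 + (-6 - 4)*1)*(-115 - 65) + 194) = 2*((-92 - 10*1)*(-180) + 194) = 2*((-92 - 10)*(-180) + 194) = 2*(-102*(-180) + 194) = 2*(18360 + 194) = 2*18554 = 37108)
Q*(-1*(-2) + 3*(-2*(-5))) = 37108*(-1*(-2) + 3*(-2*(-5))) = 37108*(2 + 3*10) = 37108*(2 + 30) = 37108*32 = 1187456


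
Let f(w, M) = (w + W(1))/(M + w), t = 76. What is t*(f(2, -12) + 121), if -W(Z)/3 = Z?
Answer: 46018/5 ≈ 9203.6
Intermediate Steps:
W(Z) = -3*Z
f(w, M) = (-3 + w)/(M + w) (f(w, M) = (w - 3*1)/(M + w) = (w - 3)/(M + w) = (-3 + w)/(M + w))
t*(f(2, -12) + 121) = 76*((-3 + 2)/(-12 + 2) + 121) = 76*(-1/(-10) + 121) = 76*(-⅒*(-1) + 121) = 76*(⅒ + 121) = 76*(1211/10) = 46018/5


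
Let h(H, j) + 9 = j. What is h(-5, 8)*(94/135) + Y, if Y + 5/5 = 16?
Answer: 1931/135 ≈ 14.304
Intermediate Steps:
Y = 15 (Y = -1 + 16 = 15)
h(H, j) = -9 + j
h(-5, 8)*(94/135) + Y = (-9 + 8)*(94/135) + 15 = -94/135 + 15 = 1931/135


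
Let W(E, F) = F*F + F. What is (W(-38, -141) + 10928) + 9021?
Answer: 39689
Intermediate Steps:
W(E, F) = F + F**2 (W(E, F) = F**2 + F = F + F**2)
(W(-38, -141) + 10928) + 9021 = (-141*(1 - 141) + 10928) + 9021 = (-141*(-140) + 10928) + 9021 = (19740 + 10928) + 9021 = 30668 + 9021 = 39689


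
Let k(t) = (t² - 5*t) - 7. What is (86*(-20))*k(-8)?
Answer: -166840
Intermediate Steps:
k(t) = -7 + t² - 5*t
(86*(-20))*k(-8) = (86*(-20))*(-7 + (-8)² - 5*(-8)) = -1720*(-7 + 64 + 40) = -1720*97 = -166840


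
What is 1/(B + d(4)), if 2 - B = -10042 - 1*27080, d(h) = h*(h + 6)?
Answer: 1/37164 ≈ 2.6908e-5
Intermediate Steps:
d(h) = h*(6 + h)
B = 37124 (B = 2 - (-10042 - 1*27080) = 2 - (-10042 - 27080) = 2 - 1*(-37122) = 2 + 37122 = 37124)
1/(B + d(4)) = 1/(37124 + 4*(6 + 4)) = 1/(37124 + 4*10) = 1/(37124 + 40) = 1/37164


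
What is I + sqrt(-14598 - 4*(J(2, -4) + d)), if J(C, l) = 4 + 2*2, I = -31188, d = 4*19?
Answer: -31188 + I*sqrt(14934) ≈ -31188.0 + 122.2*I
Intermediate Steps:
d = 76
J(C, l) = 8 (J(C, l) = 4 + 4 = 8)
I + sqrt(-14598 - 4*(J(2, -4) + d)) = -31188 + sqrt(-14598 - 4*(8 + 76)) = -31188 + sqrt(-14598 - 4*84) = -31188 + sqrt(-14598 - 336) = -31188 + sqrt(-14934) = -31188 + I*sqrt(14934)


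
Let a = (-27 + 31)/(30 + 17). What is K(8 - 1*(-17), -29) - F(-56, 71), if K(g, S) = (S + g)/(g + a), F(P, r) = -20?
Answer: 23392/1179 ≈ 19.841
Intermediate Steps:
a = 4/47 ≈ 0.085106
K(g, S) = (S + g)/(4/47 + g) (K(g, S) = (S + g)/(g + 4/47) = (S + g)/(4/47 + g))
K(8 - 1*(-17), -29) - F(-56, 71) = 47*(-29 + (8 - 1*(-17)))/(4 + 47*(8 - 1*(-17))) - 1*(-20) = 47*(-29 + (8 + 17))/(4 + 47*(8 + 17)) + 20 = 47*(-29 + 25)/(4 + 47*25) + 20 = 47*(-4)/(4 + 1175) + 20 = 47*(-4)/1179 + 20 = 47*(1/1179)*(-4) + 20 = -188/1179 + 20 = 23392/1179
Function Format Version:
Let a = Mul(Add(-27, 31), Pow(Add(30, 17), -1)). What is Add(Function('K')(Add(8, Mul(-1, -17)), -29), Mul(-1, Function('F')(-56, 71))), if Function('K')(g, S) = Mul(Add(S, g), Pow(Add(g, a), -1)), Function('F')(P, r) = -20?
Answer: Rational(23392, 1179) ≈ 19.841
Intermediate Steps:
a = Rational(4, 47) (a = Mul(4, Pow(47, -1)) = Mul(4, Rational(1, 47)) = Rational(4, 47) ≈ 0.085106)
Function('K')(g, S) = Mul(Pow(Add(Rational(4, 47), g), -1), Add(S, g)) (Function('K')(g, S) = Mul(Add(S, g), Pow(Add(g, Rational(4, 47)), -1)) = Mul(Add(S, g), Pow(Add(Rational(4, 47), g), -1)) = Mul(Pow(Add(Rational(4, 47), g), -1), Add(S, g)))
Add(Function('K')(Add(8, Mul(-1, -17)), -29), Mul(-1, Function('F')(-56, 71))) = Add(Mul(47, Pow(Add(4, Mul(47, Add(8, Mul(-1, -17)))), -1), Add(-29, Add(8, Mul(-1, -17)))), Mul(-1, -20)) = Add(Mul(47, Pow(Add(4, Mul(47, Add(8, 17))), -1), Add(-29, Add(8, 17))), 20) = Add(Mul(47, Pow(Add(4, Mul(47, 25)), -1), Add(-29, 25)), 20) = Add(Mul(47, Pow(Add(4, 1175), -1), -4), 20) = Add(Mul(47, Pow(1179, -1), -4), 20) = Add(Mul(47, Rational(1, 1179), -4), 20) = Add(Rational(-188, 1179), 20) = Rational(23392, 1179)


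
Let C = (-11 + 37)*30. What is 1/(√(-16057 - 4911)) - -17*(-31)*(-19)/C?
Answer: 10013/780 - I*√5242/10484 ≈ 12.837 - 0.0069059*I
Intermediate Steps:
C = 780 (C = 26*30 = 780)
1/(√(-16057 - 4911)) - -17*(-31)*(-19)/C = 1/(√(-16057 - 4911)) - -17*(-31)*(-19)/780 = 1/(√(-20968)) - 527*(-19)/780 = 1/(2*I*√5242) - (-10013)/780 = -I*√5242/10484 - 1*(-10013/780) = -I*√5242/10484 + 10013/780 = 10013/780 - I*√5242/10484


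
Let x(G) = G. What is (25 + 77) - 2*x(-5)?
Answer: 112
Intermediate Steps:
(25 + 77) - 2*x(-5) = (25 + 77) - 2*(-5) = 102 + 10 = 112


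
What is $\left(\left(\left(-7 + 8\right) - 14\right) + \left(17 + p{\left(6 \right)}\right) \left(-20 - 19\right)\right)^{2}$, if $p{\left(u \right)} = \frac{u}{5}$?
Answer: $\frac{13060996}{25} \approx 5.2244 \cdot 10^{5}$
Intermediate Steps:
$p{\left(u \right)} = \frac{u}{5}$ ($p{\left(u \right)} = u \frac{1}{5} = \frac{u}{5}$)
$\left(\left(\left(-7 + 8\right) - 14\right) + \left(17 + p{\left(6 \right)}\right) \left(-20 - 19\right)\right)^{2} = \left(\left(\left(-7 + 8\right) - 14\right) + \left(17 + \frac{1}{5} \cdot 6\right) \left(-20 - 19\right)\right)^{2} = \left(\left(1 - 14\right) + \left(17 + \frac{6}{5}\right) \left(-39\right)\right)^{2} = \left(-13 + \frac{91}{5} \left(-39\right)\right)^{2} = \left(-13 - \frac{3549}{5}\right)^{2} = \left(- \frac{3614}{5}\right)^{2} = \frac{13060996}{25}$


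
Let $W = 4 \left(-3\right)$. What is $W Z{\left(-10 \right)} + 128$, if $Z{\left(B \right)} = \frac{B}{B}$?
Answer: $116$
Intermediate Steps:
$Z{\left(B \right)} = 1$
$W = -12$
$W Z{\left(-10 \right)} + 128 = \left(-12\right) 1 + 128 = -12 + 128 = 116$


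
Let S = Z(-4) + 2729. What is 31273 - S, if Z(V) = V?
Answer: 28548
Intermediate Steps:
S = 2725 (S = -4 + 2729 = 2725)
31273 - S = 31273 - 1*2725 = 31273 - 2725 = 28548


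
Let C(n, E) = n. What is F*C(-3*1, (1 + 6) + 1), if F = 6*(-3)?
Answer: 54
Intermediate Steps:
F = -18
F*C(-3*1, (1 + 6) + 1) = -(-54) = -18*(-3) = 54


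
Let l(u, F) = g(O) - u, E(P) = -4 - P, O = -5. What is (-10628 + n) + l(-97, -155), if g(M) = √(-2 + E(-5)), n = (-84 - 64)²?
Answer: 11373 + I ≈ 11373.0 + 1.0*I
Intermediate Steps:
n = 21904 (n = (-148)² = 21904)
g(M) = I (g(M) = √(-2 + (-4 - 1*(-5))) = √(-2 + (-4 + 5)) = √(-2 + 1) = √(-1) = I)
l(u, F) = I - u
(-10628 + n) + l(-97, -155) = (-10628 + 21904) + (I - 1*(-97)) = 11276 + (I + 97) = 11276 + (97 + I) = 11373 + I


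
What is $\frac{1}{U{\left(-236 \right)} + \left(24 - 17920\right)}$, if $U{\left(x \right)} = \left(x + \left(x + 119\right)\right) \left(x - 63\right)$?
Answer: $\frac{1}{87651} \approx 1.1409 \cdot 10^{-5}$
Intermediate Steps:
$U{\left(x \right)} = \left(-63 + x\right) \left(119 + 2 x\right)$ ($U{\left(x \right)} = \left(x + \left(119 + x\right)\right) \left(-63 + x\right) = \left(119 + 2 x\right) \left(-63 + x\right) = \left(-63 + x\right) \left(119 + 2 x\right)$)
$\frac{1}{U{\left(-236 \right)} + \left(24 - 17920\right)} = \frac{1}{\left(-7497 - -1652 + 2 \left(-236\right)^{2}\right) + \left(24 - 17920\right)} = \frac{1}{\left(-7497 + 1652 + 2 \cdot 55696\right) + \left(24 - 17920\right)} = \frac{1}{\left(-7497 + 1652 + 111392\right) - 17896} = \frac{1}{105547 - 17896} = \frac{1}{87651}$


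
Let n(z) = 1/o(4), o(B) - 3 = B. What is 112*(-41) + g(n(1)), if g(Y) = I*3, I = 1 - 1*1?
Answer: -4592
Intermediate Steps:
o(B) = 3 + B
I = 0 (I = 1 - 1 = 0)
n(z) = ⅐ (n(z) = 1/(3 + 4) = 1/7 = ⅐)
g(Y) = 0 (g(Y) = 0*3 = 0)
112*(-41) + g(n(1)) = 112*(-41) + 0 = -4592 + 0 = -4592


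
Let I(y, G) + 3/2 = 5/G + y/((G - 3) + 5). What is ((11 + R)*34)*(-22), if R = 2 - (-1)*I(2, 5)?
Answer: -66946/7 ≈ -9563.7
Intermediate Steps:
I(y, G) = -3/2 + 5/G + y/(2 + G) (I(y, G) = -3/2 + (5/G + y/((G - 3) + 5)) = -3/2 + (5/G + y/((-3 + G) + 5)) = -3/2 + (5/G + y/(2 + G)) = -3/2 + 5/G + y/(2 + G))
R = 25/14 (R = 2 - (-1)*(10 + 2*5 - 3/2*5² + 5*2)/(5*(2 + 5)) = 2 - (-1)*(⅕)*(10 + 10 - 3/2*25 + 10)/7 = 2 - (-1)*(⅕)*(⅐)*(10 + 10 - 75/2 + 10) = 2 - (-1)*(⅕)*(⅐)*(-15/2) = 2 - (-1)*(-3)/14 = 2 - 1*3/14 = 2 - 3/14 = 25/14 ≈ 1.7857)
((11 + R)*34)*(-22) = ((11 + 25/14)*34)*(-22) = ((179/14)*34)*(-22) = (3043/7)*(-22) = -66946/7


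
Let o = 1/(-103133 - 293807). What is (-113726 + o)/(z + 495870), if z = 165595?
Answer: -6448914063/37508845300 ≈ -0.17193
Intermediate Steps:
o = -1/396940 (o = 1/(-396940) = -1/396940 ≈ -2.5193e-6)
(-113726 + o)/(z + 495870) = (-113726 - 1/396940)/(165595 + 495870) = -45142398441/396940/661465 = -45142398441/396940*1/661465 = -6448914063/37508845300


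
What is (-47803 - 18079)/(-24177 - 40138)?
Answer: 65882/64315 ≈ 1.0244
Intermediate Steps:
(-47803 - 18079)/(-24177 - 40138) = -65882/(-64315) = -65882*(-1/64315) = 65882/64315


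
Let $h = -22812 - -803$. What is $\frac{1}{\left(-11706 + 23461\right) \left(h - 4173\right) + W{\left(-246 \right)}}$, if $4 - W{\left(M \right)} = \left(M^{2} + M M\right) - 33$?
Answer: $- \frac{1}{307890405} \approx -3.2479 \cdot 10^{-9}$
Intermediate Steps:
$h = -22009$ ($h = -22812 + 803 = -22009$)
$W{\left(M \right)} = 37 - 2 M^{2}$ ($W{\left(M \right)} = 4 - \left(\left(M^{2} + M M\right) - 33\right) = 4 - \left(\left(M^{2} + M^{2}\right) - 33\right) = 4 - \left(2 M^{2} - 33\right) = 4 - \left(-33 + 2 M^{2}\right) = 37 - 2 M^{2}$)
$\frac{1}{\left(-11706 + 23461\right) \left(h - 4173\right) + W{\left(-246 \right)}} = \frac{1}{\left(-11706 + 23461\right) \left(-22009 - 4173\right) + \left(37 - 2 \left(-246\right)^{2}\right)} = \frac{1}{11755 \left(-26182\right) + \left(37 - 121032\right)} = \frac{1}{-307769410 + \left(37 - 121032\right)} = \frac{1}{-307769410 - 120995} = \frac{1}{-307890405} = - \frac{1}{307890405}$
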